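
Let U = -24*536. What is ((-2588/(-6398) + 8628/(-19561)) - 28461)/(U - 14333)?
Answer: 1780967550617/1701869653883 ≈ 1.0465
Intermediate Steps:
U = -12864
((-2588/(-6398) + 8628/(-19561)) - 28461)/(U - 14333) = ((-2588/(-6398) + 8628/(-19561)) - 28461)/(-12864 - 14333) = ((-2588*(-1/6398) + 8628*(-1/19561)) - 28461)/(-27197) = ((1294/3199 - 8628/19561) - 28461)*(-1/27197) = (-2289038/62575639 - 28461)*(-1/27197) = -1780967550617/62575639*(-1/27197) = 1780967550617/1701869653883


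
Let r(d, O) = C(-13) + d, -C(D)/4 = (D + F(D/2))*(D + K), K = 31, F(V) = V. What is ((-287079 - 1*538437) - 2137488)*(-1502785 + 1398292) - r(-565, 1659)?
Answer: 309613176133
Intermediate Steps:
C(D) = -6*D*(31 + D) (C(D) = -4*(D + D/2)*(D + 31) = -4*(D + D*(1/2))*(31 + D) = -4*(D + D/2)*(31 + D) = -4*3*D/2*(31 + D) = -6*D*(31 + D))
r(d, O) = 1404 + d (r(d, O) = 6*(-13)*(-31 - 1*(-13)) + d = 6*(-13)*(-31 + 13) + d = 6*(-13)*(-18) + d = 1404 + d)
((-287079 - 1*538437) - 2137488)*(-1502785 + 1398292) - r(-565, 1659) = ((-287079 - 1*538437) - 2137488)*(-1502785 + 1398292) - (1404 - 565) = ((-287079 - 538437) - 2137488)*(-104493) - 1*839 = (-825516 - 2137488)*(-104493) - 839 = -2963004*(-104493) - 839 = 309613176972 - 839 = 309613176133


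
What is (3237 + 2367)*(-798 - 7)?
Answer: -4511220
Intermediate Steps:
(3237 + 2367)*(-798 - 7) = 5604*(-805) = -4511220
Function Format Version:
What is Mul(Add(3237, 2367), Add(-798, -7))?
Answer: -4511220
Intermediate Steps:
Mul(Add(3237, 2367), Add(-798, -7)) = Mul(5604, -805) = -4511220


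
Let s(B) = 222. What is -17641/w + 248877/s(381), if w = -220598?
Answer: 4575473729/4081063 ≈ 1121.1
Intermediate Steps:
-17641/w + 248877/s(381) = -17641/(-220598) + 248877/222 = -17641*(-1/220598) + 248877*(1/222) = 17641/220598 + 82959/74 = 4575473729/4081063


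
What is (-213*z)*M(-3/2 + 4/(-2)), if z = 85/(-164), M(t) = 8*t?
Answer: -126735/41 ≈ -3091.1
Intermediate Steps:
z = -85/164 (z = 85*(-1/164) = -85/164 ≈ -0.51829)
(-213*z)*M(-3/2 + 4/(-2)) = (-213*(-85/164))*(8*(-3/2 + 4/(-2))) = 18105*(8*(-3*½ + 4*(-½)))/164 = 18105*(8*(-3/2 - 2))/164 = 18105*(8*(-7/2))/164 = (18105/164)*(-28) = -126735/41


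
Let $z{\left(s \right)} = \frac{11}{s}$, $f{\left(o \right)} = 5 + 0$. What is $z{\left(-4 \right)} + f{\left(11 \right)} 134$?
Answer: $\frac{2669}{4} \approx 667.25$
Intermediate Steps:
$f{\left(o \right)} = 5$
$z{\left(-4 \right)} + f{\left(11 \right)} 134 = \frac{11}{-4} + 5 \cdot 134 = 11 \left(- \frac{1}{4}\right) + 670 = - \frac{11}{4} + 670 = \frac{2669}{4}$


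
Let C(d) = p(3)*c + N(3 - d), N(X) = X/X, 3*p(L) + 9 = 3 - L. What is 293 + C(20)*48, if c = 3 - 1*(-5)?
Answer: -811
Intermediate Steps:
p(L) = -2 - L/3 (p(L) = -3 + (3 - L)/3 = -3 + (1 - L/3) = -2 - L/3)
c = 8 (c = 3 + 5 = 8)
N(X) = 1
C(d) = -23 (C(d) = (-2 - ⅓*3)*8 + 1 = (-2 - 1)*8 + 1 = -3*8 + 1 = -24 + 1 = -23)
293 + C(20)*48 = 293 - 23*48 = 293 - 1104 = -811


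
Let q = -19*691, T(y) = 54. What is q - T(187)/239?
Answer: -3137885/239 ≈ -13129.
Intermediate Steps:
q = -13129
q - T(187)/239 = -13129 - 54/239 = -3137885/239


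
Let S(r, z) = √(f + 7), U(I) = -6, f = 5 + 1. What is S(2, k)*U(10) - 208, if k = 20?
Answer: -208 - 6*√13 ≈ -229.63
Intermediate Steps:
f = 6
S(r, z) = √13 (S(r, z) = √(6 + 7) = √13)
S(2, k)*U(10) - 208 = √13*(-6) - 208 = -6*√13 - 208 = -208 - 6*√13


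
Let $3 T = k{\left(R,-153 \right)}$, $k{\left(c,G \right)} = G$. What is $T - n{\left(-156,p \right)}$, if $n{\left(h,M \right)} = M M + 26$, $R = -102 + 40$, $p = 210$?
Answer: $-44177$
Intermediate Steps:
$R = -62$
$n{\left(h,M \right)} = 26 + M^{2}$ ($n{\left(h,M \right)} = M^{2} + 26 = 26 + M^{2}$)
$T = -51$ ($T = \frac{1}{3} \left(-153\right) = -51$)
$T - n{\left(-156,p \right)} = -51 - \left(26 + 210^{2}\right) = -51 - \left(26 + 44100\right) = -51 - 44126 = -44177$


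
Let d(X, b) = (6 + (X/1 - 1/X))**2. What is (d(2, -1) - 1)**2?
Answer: 48841/16 ≈ 3052.6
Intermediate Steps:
d(X, b) = (6 + X - 1/X)**2 (d(X, b) = (6 + (X*1 - 1/X))**2 = (6 + (X - 1/X))**2 = (6 + X - 1/X)**2)
(d(2, -1) - 1)**2 = ((-1 + 2**2 + 6*2)**2/2**2 - 1)**2 = ((-1 + 4 + 12)**2/4 - 1)**2 = ((1/4)*15**2 - 1)**2 = ((1/4)*225 - 1)**2 = (225/4 - 1)**2 = (221/4)**2 = 48841/16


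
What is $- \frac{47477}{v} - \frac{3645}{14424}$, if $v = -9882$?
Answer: $\frac{108131393}{23756328} \approx 4.5517$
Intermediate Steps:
$- \frac{47477}{v} - \frac{3645}{14424} = - \frac{47477}{-9882} - \frac{3645}{14424} = \left(-47477\right) \left(- \frac{1}{9882}\right) - \frac{1215}{4808} = \frac{47477}{9882} - \frac{1215}{4808} = \frac{108131393}{23756328}$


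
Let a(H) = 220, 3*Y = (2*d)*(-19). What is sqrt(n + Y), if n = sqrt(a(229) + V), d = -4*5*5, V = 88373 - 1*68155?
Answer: sqrt(11400 + 9*sqrt(20438))/3 ≈ 37.545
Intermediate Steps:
V = 20218 (V = 88373 - 68155 = 20218)
d = -100 (d = -20*5 = -100)
Y = 3800/3 (Y = ((2*(-100))*(-19))/3 = (-200*(-19))/3 = (1/3)*3800 = 3800/3 ≈ 1266.7)
n = sqrt(20438) (n = sqrt(220 + 20218) = sqrt(20438) ≈ 142.96)
sqrt(n + Y) = sqrt(sqrt(20438) + 3800/3) = sqrt(3800/3 + sqrt(20438))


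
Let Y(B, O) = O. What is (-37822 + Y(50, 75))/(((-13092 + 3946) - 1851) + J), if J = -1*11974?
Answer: 37747/22971 ≈ 1.6432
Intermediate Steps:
J = -11974
(-37822 + Y(50, 75))/(((-13092 + 3946) - 1851) + J) = (-37822 + 75)/(((-13092 + 3946) - 1851) - 11974) = -37747/((-9146 - 1851) - 11974) = -37747/(-10997 - 11974) = -37747/(-22971) = -37747*(-1/22971) = 37747/22971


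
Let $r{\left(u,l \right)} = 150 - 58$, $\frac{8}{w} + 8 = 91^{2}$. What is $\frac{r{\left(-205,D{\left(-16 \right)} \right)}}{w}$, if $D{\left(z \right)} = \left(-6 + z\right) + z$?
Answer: $\frac{190279}{2} \approx 95140.0$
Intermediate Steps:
$w = \frac{8}{8273}$ ($w = \frac{8}{-8 + 91^{2}} = \frac{8}{-8 + 8281} = \frac{8}{8273} \approx 0.000967$)
$D{\left(z \right)} = -6 + 2 z$
$r{\left(u,l \right)} = 92$
$\frac{r{\left(-205,D{\left(-16 \right)} \right)}}{w} = \frac{92}{\frac{8}{8273}} = 92 \cdot \frac{8273}{8} = \frac{190279}{2}$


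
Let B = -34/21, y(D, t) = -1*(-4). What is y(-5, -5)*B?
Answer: -136/21 ≈ -6.4762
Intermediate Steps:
y(D, t) = 4
B = -34/21 (B = -34*1/21 = -34/21 ≈ -1.6190)
y(-5, -5)*B = 4*(-34/21) = -136/21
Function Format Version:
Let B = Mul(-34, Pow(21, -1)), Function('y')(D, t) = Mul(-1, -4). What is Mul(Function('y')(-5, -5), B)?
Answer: Rational(-136, 21) ≈ -6.4762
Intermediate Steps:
Function('y')(D, t) = 4
B = Rational(-34, 21) (B = Mul(-34, Rational(1, 21)) = Rational(-34, 21) ≈ -1.6190)
Mul(Function('y')(-5, -5), B) = Mul(4, Rational(-34, 21)) = Rational(-136, 21)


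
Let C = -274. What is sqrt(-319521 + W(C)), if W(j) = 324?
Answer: I*sqrt(319197) ≈ 564.98*I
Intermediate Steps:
sqrt(-319521 + W(C)) = sqrt(-319521 + 324) = sqrt(-319197) = I*sqrt(319197)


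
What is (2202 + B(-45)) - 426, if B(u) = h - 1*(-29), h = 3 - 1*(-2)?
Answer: 1810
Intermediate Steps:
h = 5 (h = 3 + 2 = 5)
B(u) = 34 (B(u) = 5 - 1*(-29) = 5 + 29 = 34)
(2202 + B(-45)) - 426 = (2202 + 34) - 426 = 2236 - 426 = 1810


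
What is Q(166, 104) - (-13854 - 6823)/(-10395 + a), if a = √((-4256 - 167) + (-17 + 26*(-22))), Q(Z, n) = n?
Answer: 1574772919/15437291 - 41354*I*√1253/108061037 ≈ 102.01 - 0.013546*I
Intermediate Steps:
a = 2*I*√1253 (a = √(-4423 + (-17 - 572)) = √(-4423 - 589) = √(-5012) = 2*I*√1253 ≈ 70.796*I)
Q(166, 104) - (-13854 - 6823)/(-10395 + a) = 104 - (-13854 - 6823)/(-10395 + 2*I*√1253) = 104 - (-20677)/(-10395 + 2*I*√1253) = 104 + 20677/(-10395 + 2*I*√1253)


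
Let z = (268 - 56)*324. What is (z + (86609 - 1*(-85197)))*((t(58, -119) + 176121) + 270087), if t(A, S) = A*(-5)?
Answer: 107240603492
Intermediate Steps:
t(A, S) = -5*A
z = 68688 (z = 212*324 = 68688)
(z + (86609 - 1*(-85197)))*((t(58, -119) + 176121) + 270087) = (68688 + (86609 - 1*(-85197)))*((-5*58 + 176121) + 270087) = (68688 + (86609 + 85197))*((-290 + 176121) + 270087) = (68688 + 171806)*(175831 + 270087) = 240494*445918 = 107240603492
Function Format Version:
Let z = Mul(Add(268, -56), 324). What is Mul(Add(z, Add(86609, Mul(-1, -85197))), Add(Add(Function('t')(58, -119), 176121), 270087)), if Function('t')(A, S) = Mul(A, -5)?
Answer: 107240603492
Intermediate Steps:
Function('t')(A, S) = Mul(-5, A)
z = 68688 (z = Mul(212, 324) = 68688)
Mul(Add(z, Add(86609, Mul(-1, -85197))), Add(Add(Function('t')(58, -119), 176121), 270087)) = Mul(Add(68688, Add(86609, Mul(-1, -85197))), Add(Add(Mul(-5, 58), 176121), 270087)) = Mul(Add(68688, Add(86609, 85197)), Add(Add(-290, 176121), 270087)) = Mul(Add(68688, 171806), Add(175831, 270087)) = Mul(240494, 445918) = 107240603492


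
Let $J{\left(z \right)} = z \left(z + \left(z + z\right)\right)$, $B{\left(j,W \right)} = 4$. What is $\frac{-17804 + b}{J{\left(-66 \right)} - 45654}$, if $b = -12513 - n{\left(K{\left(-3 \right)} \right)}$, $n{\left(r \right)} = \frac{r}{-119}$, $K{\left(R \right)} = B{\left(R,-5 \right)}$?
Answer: $\frac{1202573}{1292578} \approx 0.93037$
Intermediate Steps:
$K{\left(R \right)} = 4$
$n{\left(r \right)} = - \frac{r}{119}$ ($n{\left(r \right)} = r \left(- \frac{1}{119}\right) = - \frac{r}{119}$)
$b = - \frac{1489043}{119}$ ($b = -12513 - \left(- \frac{1}{119}\right) 4 = -12513 - - \frac{4}{119} = -12513 + \frac{4}{119} = - \frac{1489043}{119} \approx -12513.0$)
$J{\left(z \right)} = 3 z^{2}$ ($J{\left(z \right)} = z \left(z + 2 z\right) = z 3 z = 3 z^{2}$)
$\frac{-17804 + b}{J{\left(-66 \right)} - 45654} = \frac{-17804 - \frac{1489043}{119}}{3 \left(-66\right)^{2} - 45654} = - \frac{3607719}{119 \left(3 \cdot 4356 - 45654\right)} = - \frac{3607719}{119 \left(13068 - 45654\right)} = - \frac{3607719}{119 \left(-32586\right)} = \left(- \frac{3607719}{119}\right) \left(- \frac{1}{32586}\right) = \frac{1202573}{1292578}$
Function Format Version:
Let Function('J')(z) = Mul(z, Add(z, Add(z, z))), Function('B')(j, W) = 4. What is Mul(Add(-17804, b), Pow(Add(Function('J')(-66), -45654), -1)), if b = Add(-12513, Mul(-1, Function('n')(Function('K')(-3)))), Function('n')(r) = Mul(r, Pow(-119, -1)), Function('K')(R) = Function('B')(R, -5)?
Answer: Rational(1202573, 1292578) ≈ 0.93037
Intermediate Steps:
Function('K')(R) = 4
Function('n')(r) = Mul(Rational(-1, 119), r) (Function('n')(r) = Mul(r, Rational(-1, 119)) = Mul(Rational(-1, 119), r))
b = Rational(-1489043, 119) (b = Add(-12513, Mul(-1, Mul(Rational(-1, 119), 4))) = Add(-12513, Mul(-1, Rational(-4, 119))) = Add(-12513, Rational(4, 119)) = Rational(-1489043, 119) ≈ -12513.)
Function('J')(z) = Mul(3, Pow(z, 2)) (Function('J')(z) = Mul(z, Add(z, Mul(2, z))) = Mul(z, Mul(3, z)) = Mul(3, Pow(z, 2)))
Mul(Add(-17804, b), Pow(Add(Function('J')(-66), -45654), -1)) = Mul(Add(-17804, Rational(-1489043, 119)), Pow(Add(Mul(3, Pow(-66, 2)), -45654), -1)) = Mul(Rational(-3607719, 119), Pow(Add(Mul(3, 4356), -45654), -1)) = Mul(Rational(-3607719, 119), Pow(Add(13068, -45654), -1)) = Mul(Rational(-3607719, 119), Pow(-32586, -1)) = Mul(Rational(-3607719, 119), Rational(-1, 32586)) = Rational(1202573, 1292578)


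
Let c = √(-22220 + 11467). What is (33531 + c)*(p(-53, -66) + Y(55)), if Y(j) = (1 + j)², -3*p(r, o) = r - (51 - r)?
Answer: 106908005 + 9565*I*√10753/3 ≈ 1.0691e+8 + 3.3062e+5*I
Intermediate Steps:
p(r, o) = 17 - 2*r/3 (p(r, o) = -(r - (51 - r))/3 = -(r + (-51 + r))/3 = -(-51 + 2*r)/3 = 17 - 2*r/3)
c = I*√10753 (c = √(-10753) = I*√10753 ≈ 103.7*I)
(33531 + c)*(p(-53, -66) + Y(55)) = (33531 + I*√10753)*((17 - ⅔*(-53)) + (1 + 55)²) = (33531 + I*√10753)*((17 + 106/3) + 56²) = (33531 + I*√10753)*(157/3 + 3136) = (33531 + I*√10753)*(9565/3) = 106908005 + 9565*I*√10753/3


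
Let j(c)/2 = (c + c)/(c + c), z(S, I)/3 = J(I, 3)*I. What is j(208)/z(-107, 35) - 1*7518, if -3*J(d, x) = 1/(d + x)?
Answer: -263206/35 ≈ -7520.2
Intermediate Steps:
J(d, x) = -1/(3*(d + x))
z(S, I) = -3*I/(9 + 3*I) (z(S, I) = 3*((-1/(3*I + 3*3))*I) = 3*((-1/(3*I + 9))*I) = 3*((-1/(9 + 3*I))*I) = 3*(-I/(9 + 3*I)) = -3*I/(9 + 3*I))
j(c) = 2 (j(c) = 2*((c + c)/(c + c)) = 2*((2*c)/((2*c))) = 2*((2*c)*(1/(2*c))) = 2*1 = 2)
j(208)/z(-107, 35) - 1*7518 = 2/((-1*35/(3 + 35))) - 1*7518 = 2/((-1*35/38)) - 7518 = 2/((-1*35*1/38)) - 7518 = 2/(-35/38) - 7518 = 2*(-38/35) - 7518 = -76/35 - 7518 = -263206/35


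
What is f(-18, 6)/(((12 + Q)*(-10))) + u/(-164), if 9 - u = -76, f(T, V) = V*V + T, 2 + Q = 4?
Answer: -3713/5740 ≈ -0.64686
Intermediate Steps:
Q = 2 (Q = -2 + 4 = 2)
f(T, V) = T + V² (f(T, V) = V² + T = T + V²)
u = 85 (u = 9 - 1*(-76) = 9 + 76 = 85)
f(-18, 6)/(((12 + Q)*(-10))) + u/(-164) = (-18 + 6²)/(((12 + 2)*(-10))) + 85/(-164) = (-18 + 36)/((14*(-10))) + 85*(-1/164) = 18/(-140) - 85/164 = 18*(-1/140) - 85/164 = -9/70 - 85/164 = -3713/5740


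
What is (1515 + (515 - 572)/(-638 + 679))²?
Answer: 3851195364/1681 ≈ 2.2910e+6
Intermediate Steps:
(1515 + (515 - 572)/(-638 + 679))² = (1515 - 57/41)² = (62058/41)² = 3851195364/1681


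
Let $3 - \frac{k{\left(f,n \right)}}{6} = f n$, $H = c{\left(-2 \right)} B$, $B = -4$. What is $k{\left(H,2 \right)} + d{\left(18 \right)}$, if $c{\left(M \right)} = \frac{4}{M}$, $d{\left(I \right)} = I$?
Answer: $-60$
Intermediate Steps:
$H = 8$ ($H = \frac{4}{-2} \left(-4\right) = 4 \left(- \frac{1}{2}\right) \left(-4\right) = \left(-2\right) \left(-4\right) = 8$)
$k{\left(f,n \right)} = 18 - 6 f n$
$k{\left(H,2 \right)} + d{\left(18 \right)} = \left(18 - 48 \cdot 2\right) + 18 = \left(18 - 96\right) + 18 = -78 + 18 = -60$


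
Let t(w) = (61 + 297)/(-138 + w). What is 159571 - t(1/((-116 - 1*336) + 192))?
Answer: 5725660131/35881 ≈ 1.5957e+5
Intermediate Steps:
t(w) = 358/(-138 + w)
159571 - t(1/((-116 - 1*336) + 192)) = 159571 - 358/(-138 + 1/((-116 - 1*336) + 192)) = 159571 - 358/(-138 + 1/((-116 - 336) + 192)) = 159571 - 358/(-138 + 1/(-452 + 192)) = 159571 - 358/(-138 + 1/(-260)) = 159571 - 358/(-138 - 1/260) = 159571 - 358/(-35881/260) = 159571 - 358*(-260)/35881 = 159571 - 1*(-93080/35881) = 159571 + 93080/35881 = 5725660131/35881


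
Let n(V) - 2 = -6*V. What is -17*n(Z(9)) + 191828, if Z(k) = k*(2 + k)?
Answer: 201892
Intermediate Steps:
n(V) = 2 - 6*V
-17*n(Z(9)) + 191828 = -17*(2 - 54*(2 + 9)) + 191828 = -17*(2 - 54*11) + 191828 = -17*(2 - 6*99) + 191828 = -17*(2 - 594) + 191828 = -17*(-592) + 191828 = 10064 + 191828 = 201892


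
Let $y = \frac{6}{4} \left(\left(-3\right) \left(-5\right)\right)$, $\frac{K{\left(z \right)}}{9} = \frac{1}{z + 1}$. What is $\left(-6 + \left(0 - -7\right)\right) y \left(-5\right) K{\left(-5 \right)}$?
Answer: $\frac{2025}{8} \approx 253.13$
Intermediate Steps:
$K{\left(z \right)} = \frac{9}{1 + z}$ ($K{\left(z \right)} = \frac{9}{z + 1} = \frac{9}{1 + z}$)
$y = \frac{45}{2}$ ($y = 6 \cdot \frac{1}{4} \cdot 15 = \frac{3}{2} \cdot 15 = \frac{45}{2} \approx 22.5$)
$\left(-6 + \left(0 - -7\right)\right) y \left(-5\right) K{\left(-5 \right)} = \left(-6 + \left(0 - -7\right)\right) \frac{45}{2} \left(-5\right) \frac{9}{1 - 5} = \left(-6 + \left(0 + 7\right)\right) \left(- \frac{225 \frac{9}{-4}}{2}\right) = \left(-6 + 7\right) \left(- \frac{225 \cdot 9 \left(- \frac{1}{4}\right)}{2}\right) = 1 \left(\left(- \frac{225}{2}\right) \left(- \frac{9}{4}\right)\right) = 1 \cdot \frac{2025}{8} = \frac{2025}{8}$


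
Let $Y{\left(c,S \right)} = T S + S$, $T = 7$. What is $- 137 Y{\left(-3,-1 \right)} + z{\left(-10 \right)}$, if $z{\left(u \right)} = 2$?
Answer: $1098$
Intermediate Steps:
$Y{\left(c,S \right)} = 8 S$ ($Y{\left(c,S \right)} = 7 S + S = 8 S$)
$- 137 Y{\left(-3,-1 \right)} + z{\left(-10 \right)} = - 137 \cdot 8 \left(-1\right) + 2 = \left(-137\right) \left(-8\right) + 2 = 1096 + 2 = 1098$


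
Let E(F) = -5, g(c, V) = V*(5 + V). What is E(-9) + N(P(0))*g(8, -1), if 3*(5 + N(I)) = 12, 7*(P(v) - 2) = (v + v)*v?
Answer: -1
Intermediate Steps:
P(v) = 2 + 2*v²/7 (P(v) = 2 + ((v + v)*v)/7 = 2 + ((2*v)*v)/7 = 2 + (2*v²)/7 = 2 + 2*v²/7)
N(I) = -1 (N(I) = -5 + (⅓)*12 = -5 + 4 = -1)
E(-9) + N(P(0))*g(8, -1) = -5 - (-1)*(5 - 1) = -5 - (-1)*4 = -5 - 1*(-4) = -5 + 4 = -1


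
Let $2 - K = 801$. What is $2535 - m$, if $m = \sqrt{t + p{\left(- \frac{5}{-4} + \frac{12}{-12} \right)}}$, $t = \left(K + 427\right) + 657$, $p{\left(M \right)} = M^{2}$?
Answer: $2535 - \frac{\sqrt{4561}}{4} \approx 2518.1$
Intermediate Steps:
$K = -799$ ($K = 2 - 801 = -799$)
$t = 285$ ($t = \left(-799 + 427\right) + 657 = -372 + 657 = 285$)
$m = \frac{\sqrt{4561}}{4}$ ($m = \sqrt{285 + \left(- \frac{5}{-4} + \frac{12}{-12}\right)^{2}} = \sqrt{285 + \left(\left(-5\right) \left(- \frac{1}{4}\right) + 12 \left(- \frac{1}{12}\right)\right)^{2}} = \sqrt{285 + \left(\frac{5}{4} - 1\right)^{2}} = \sqrt{285 + \left(\frac{1}{4}\right)^{2}} = \sqrt{285 + \frac{1}{16}} = \sqrt{\frac{4561}{16}} = \frac{\sqrt{4561}}{4} \approx 16.884$)
$2535 - m = 2535 - \frac{\sqrt{4561}}{4}$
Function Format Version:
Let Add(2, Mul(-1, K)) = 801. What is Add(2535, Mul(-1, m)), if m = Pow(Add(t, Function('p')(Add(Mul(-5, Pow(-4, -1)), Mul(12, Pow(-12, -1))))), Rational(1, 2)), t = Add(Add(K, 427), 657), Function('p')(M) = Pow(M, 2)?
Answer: Add(2535, Mul(Rational(-1, 4), Pow(4561, Rational(1, 2)))) ≈ 2518.1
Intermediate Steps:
K = -799 (K = Add(2, Mul(-1, 801)) = Add(2, -801) = -799)
t = 285 (t = Add(Add(-799, 427), 657) = Add(-372, 657) = 285)
m = Mul(Rational(1, 4), Pow(4561, Rational(1, 2))) (m = Pow(Add(285, Pow(Add(Mul(-5, Pow(-4, -1)), Mul(12, Pow(-12, -1))), 2)), Rational(1, 2)) = Pow(Add(285, Pow(Add(Mul(-5, Rational(-1, 4)), Mul(12, Rational(-1, 12))), 2)), Rational(1, 2)) = Pow(Add(285, Pow(Add(Rational(5, 4), -1), 2)), Rational(1, 2)) = Pow(Add(285, Pow(Rational(1, 4), 2)), Rational(1, 2)) = Pow(Add(285, Rational(1, 16)), Rational(1, 2)) = Pow(Rational(4561, 16), Rational(1, 2)) = Mul(Rational(1, 4), Pow(4561, Rational(1, 2))) ≈ 16.884)
Add(2535, Mul(-1, m)) = Add(2535, Mul(-1, Mul(Rational(1, 4), Pow(4561, Rational(1, 2))))) = Add(2535, Mul(Rational(-1, 4), Pow(4561, Rational(1, 2))))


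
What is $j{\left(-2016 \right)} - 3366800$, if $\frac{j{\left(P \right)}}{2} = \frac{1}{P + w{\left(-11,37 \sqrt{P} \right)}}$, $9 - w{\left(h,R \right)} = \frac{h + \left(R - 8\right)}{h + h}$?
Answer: $- \frac{6578773774888012}{1954013833} - \frac{19536 i \sqrt{14}}{1954013833} \approx -3.3668 \cdot 10^{6} - 3.7409 \cdot 10^{-5} i$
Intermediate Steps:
$w{\left(h,R \right)} = 9 - \frac{-8 + R + h}{2 h}$ ($w{\left(h,R \right)} = 9 - \frac{h + \left(R - 8\right)}{h + h} = 9 - \frac{h + \left(-8 + R\right)}{2 h} = 9 - \left(-8 + R + h\right) \frac{1}{2 h} = 9 - \frac{-8 + R + h}{2 h}$)
$j{\left(P \right)} = \frac{2}{\frac{179}{22} + P + \frac{37 \sqrt{P}}{22}}$ ($j{\left(P \right)} = \frac{2}{P + \frac{8 - 37 \sqrt{P} + 17 \left(-11\right)}{2 \left(-11\right)}} = \frac{2}{P + \frac{1}{2} \left(- \frac{1}{11}\right) \left(8 - 37 \sqrt{P} - 187\right)} = \frac{2}{P + \frac{1}{2} \left(- \frac{1}{11}\right) \left(-179 - 37 \sqrt{P}\right)} = \frac{2}{P + \left(\frac{179}{22} + \frac{37 \sqrt{P}}{22}\right)} = \frac{2}{\frac{179}{22} + P + \frac{37 \sqrt{P}}{22}}$)
$j{\left(-2016 \right)} - 3366800 = \frac{44}{179 + 22 \left(-2016\right) + 37 \sqrt{-2016}} - 3366800 = \frac{44}{179 - 44352 + 37 \cdot 12 i \sqrt{14}} - 3366800 = \frac{44}{179 - 44352 + 444 i \sqrt{14}} - 3366800 = \frac{44}{-44173 + 444 i \sqrt{14}} - 3366800 = -3366800 + \frac{44}{-44173 + 444 i \sqrt{14}}$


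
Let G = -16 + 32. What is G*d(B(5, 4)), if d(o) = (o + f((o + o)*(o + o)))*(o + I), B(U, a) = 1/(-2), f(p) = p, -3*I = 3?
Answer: -12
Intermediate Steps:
I = -1 (I = -⅓*3 = -1)
B(U, a) = -½
d(o) = (-1 + o)*(o + 4*o²) (d(o) = (o + (o + o)*(o + o))*(o - 1) = (o + (2*o)*(2*o))*(-1 + o) = (o + 4*o²)*(-1 + o) = (-1 + o)*(o + 4*o²))
G = 16
G*d(B(5, 4)) = 16*(-(-1 - 3*(-½) + 4*(-½)²)/2) = 16*(-(-1 + 3/2 + 4*(¼))/2) = 16*(-(-1 + 3/2 + 1)/2) = 16*(-½*3/2) = 16*(-¾) = -12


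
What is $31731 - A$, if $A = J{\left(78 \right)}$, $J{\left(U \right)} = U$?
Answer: $31653$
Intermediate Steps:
$A = 78$
$31731 - A = 31731 - 78 = 31653$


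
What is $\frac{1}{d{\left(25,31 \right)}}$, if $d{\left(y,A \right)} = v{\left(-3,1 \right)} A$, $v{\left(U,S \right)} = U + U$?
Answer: $- \frac{1}{186} \approx -0.0053763$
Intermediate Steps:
$v{\left(U,S \right)} = 2 U$
$d{\left(y,A \right)} = - 6 A$ ($d{\left(y,A \right)} = 2 \left(-3\right) A = - 6 A$)
$\frac{1}{d{\left(25,31 \right)}} = \frac{1}{\left(-6\right) 31} = \frac{1}{-186} = - \frac{1}{186}$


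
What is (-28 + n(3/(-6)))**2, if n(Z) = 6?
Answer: 484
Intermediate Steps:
(-28 + n(3/(-6)))**2 = (-28 + 6)**2 = (-22)**2 = 484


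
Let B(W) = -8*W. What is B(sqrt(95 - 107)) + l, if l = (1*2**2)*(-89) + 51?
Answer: -305 - 16*I*sqrt(3) ≈ -305.0 - 27.713*I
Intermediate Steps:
l = -305 (l = (1*4)*(-89) + 51 = 4*(-89) + 51 = -356 + 51 = -305)
B(sqrt(95 - 107)) + l = -8*sqrt(95 - 107) - 305 = -16*I*sqrt(3) - 305 = -305 - 16*I*sqrt(3)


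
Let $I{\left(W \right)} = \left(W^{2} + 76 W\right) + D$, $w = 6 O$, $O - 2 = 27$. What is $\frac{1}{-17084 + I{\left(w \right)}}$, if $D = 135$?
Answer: $\frac{1}{26551} \approx 3.7663 \cdot 10^{-5}$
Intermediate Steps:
$O = 29$ ($O = 2 + 27 = 29$)
$w = 174$ ($w = 6 \cdot 29 = 174$)
$I{\left(W \right)} = 135 + W^{2} + 76 W$ ($I{\left(W \right)} = \left(W^{2} + 76 W\right) + 135 = 135 + W^{2} + 76 W$)
$\frac{1}{-17084 + I{\left(w \right)}} = \frac{1}{-17084 + \left(135 + 174^{2} + 76 \cdot 174\right)} = \frac{1}{-17084 + \left(135 + 30276 + 13224\right)} = \frac{1}{-17084 + 43635} = \frac{1}{26551}$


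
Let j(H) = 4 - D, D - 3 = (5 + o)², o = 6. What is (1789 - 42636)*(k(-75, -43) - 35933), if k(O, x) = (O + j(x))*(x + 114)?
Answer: 2033281966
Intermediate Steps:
D = 124 (D = 3 + (5 + 6)² = 3 + 11² = 3 + 121 = 124)
j(H) = -120 (j(H) = 4 - 1*124 = 4 - 124 = -120)
k(O, x) = (-120 + O)*(114 + x) (k(O, x) = (O - 120)*(x + 114) = (-120 + O)*(114 + x))
(1789 - 42636)*(k(-75, -43) - 35933) = (1789 - 42636)*((-13680 - 120*(-43) + 114*(-75) - 75*(-43)) - 35933) = -40847*((-13680 + 5160 - 8550 + 3225) - 35933) = -40847*(-13845 - 35933) = -40847*(-49778) = 2033281966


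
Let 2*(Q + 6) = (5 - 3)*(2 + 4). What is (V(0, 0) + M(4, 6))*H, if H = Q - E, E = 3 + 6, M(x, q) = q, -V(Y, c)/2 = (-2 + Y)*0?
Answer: -54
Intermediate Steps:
V(Y, c) = 0 (V(Y, c) = -2*(-2 + Y)*0 = -2*0 = 0)
Q = 0 (Q = -6 + ((5 - 3)*(2 + 4))/2 = -6 + (2*6)/2 = -6 + (1/2)*12 = -6 + 6 = 0)
E = 9
H = -9 (H = 0 - 1*9 = 0 - 9 = -9)
(V(0, 0) + M(4, 6))*H = (0 + 6)*(-9) = 6*(-9) = -54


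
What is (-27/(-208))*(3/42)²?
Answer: 27/40768 ≈ 0.00066228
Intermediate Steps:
(-27/(-208))*(3/42)² = (-27*(-1/208))*(3*(1/42))² = 27*(1/14)²/208 = (27/208)*(1/196) = 27/40768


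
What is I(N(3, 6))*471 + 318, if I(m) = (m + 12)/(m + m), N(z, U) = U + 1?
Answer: 13401/14 ≈ 957.21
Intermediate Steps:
N(z, U) = 1 + U
I(m) = (12 + m)/(2*m) (I(m) = (12 + m)/((2*m)) = (12 + m)*(1/(2*m)) = (12 + m)/(2*m))
I(N(3, 6))*471 + 318 = ((12 + (1 + 6))/(2*(1 + 6)))*471 + 318 = ((½)*(12 + 7)/7)*471 + 318 = ((½)*(⅐)*19)*471 + 318 = (19/14)*471 + 318 = 8949/14 + 318 = 13401/14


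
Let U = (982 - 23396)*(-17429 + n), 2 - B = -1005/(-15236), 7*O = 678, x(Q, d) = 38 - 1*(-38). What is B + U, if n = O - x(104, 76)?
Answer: 5944875662371/15236 ≈ 3.9019e+8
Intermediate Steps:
x(Q, d) = 76 (x(Q, d) = 38 + 38 = 76)
O = 678/7 (O = (1/7)*678 = 678/7 ≈ 96.857)
B = 29467/15236 (B = 2 - (-1005)/(-15236) = 2 - (-1005)*(-1)/15236 = 2 - 1*1005/15236 = 2 - 1005/15236 = 29467/15236 ≈ 1.9340)
n = 146/7 (n = 678/7 - 1*76 = 678/7 - 76 = 146/7 ≈ 20.857)
U = 390186114 (U = (982 - 23396)*(-17429 + 146/7) = -22414*(-121857/7) = 390186114)
B + U = 29467/15236 + 390186114 = 5944875662371/15236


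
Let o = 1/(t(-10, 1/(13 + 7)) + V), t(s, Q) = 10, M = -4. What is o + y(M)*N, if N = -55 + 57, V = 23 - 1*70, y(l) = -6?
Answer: -445/37 ≈ -12.027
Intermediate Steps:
V = -47 (V = 23 - 70 = -47)
N = 2
o = -1/37 (o = 1/(10 - 47) = 1/(-37) = -1/37 ≈ -0.027027)
o + y(M)*N = -1/37 - 6*2 = -1/37 - 12 = -445/37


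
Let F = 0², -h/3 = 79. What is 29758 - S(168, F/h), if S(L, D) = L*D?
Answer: 29758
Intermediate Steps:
h = -237 (h = -3*79 = -237)
F = 0
S(L, D) = D*L
29758 - S(168, F/h) = 29758 - 0/(-237)*168 = 29758 - 0*(-1/237)*168 = 29758 - 0*168 = 29758 - 1*0 = 29758 + 0 = 29758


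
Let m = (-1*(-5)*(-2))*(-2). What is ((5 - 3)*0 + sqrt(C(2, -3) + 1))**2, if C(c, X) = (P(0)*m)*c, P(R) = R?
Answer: 1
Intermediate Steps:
m = 20 (m = (5*(-2))*(-2) = -10*(-2) = 20)
C(c, X) = 0 (C(c, X) = (0*20)*c = 0*c = 0)
((5 - 3)*0 + sqrt(C(2, -3) + 1))**2 = ((5 - 3)*0 + sqrt(0 + 1))**2 = (2*0 + sqrt(1))**2 = (0 + 1)**2 = 1**2 = 1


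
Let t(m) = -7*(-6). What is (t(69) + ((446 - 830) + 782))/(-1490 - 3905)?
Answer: -88/1079 ≈ -0.081557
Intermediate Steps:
t(m) = 42
(t(69) + ((446 - 830) + 782))/(-1490 - 3905) = (42 + ((446 - 830) + 782))/(-1490 - 3905) = (42 + (-384 + 782))/(-5395) = (42 + 398)*(-1/5395) = 440*(-1/5395) = -88/1079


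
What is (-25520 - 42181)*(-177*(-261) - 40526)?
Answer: -383932371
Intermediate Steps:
(-25520 - 42181)*(-177*(-261) - 40526) = -67701*(46197 - 40526) = -67701*5671 = -383932371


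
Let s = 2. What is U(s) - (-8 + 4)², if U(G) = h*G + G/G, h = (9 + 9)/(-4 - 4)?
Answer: -39/2 ≈ -19.500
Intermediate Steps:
h = -9/4 (h = 18/(-8) = 18*(-⅛) = -9/4 ≈ -2.2500)
U(G) = 1 - 9*G/4 (U(G) = -9*G/4 + G/G = -9*G/4 + 1 = 1 - 9*G/4)
U(s) - (-8 + 4)² = (1 - 9/4*2) - (-8 + 4)² = (1 - 9/2) - 1*(-4)² = -7/2 - 1*16 = -7/2 - 16 = -39/2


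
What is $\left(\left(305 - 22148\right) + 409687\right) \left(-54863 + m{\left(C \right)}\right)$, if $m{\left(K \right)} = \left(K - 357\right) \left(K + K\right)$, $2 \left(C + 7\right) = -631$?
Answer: $148705013338$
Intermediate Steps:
$C = - \frac{645}{2}$ ($C = -7 + \frac{1}{2} \left(-631\right) = -7 - \frac{631}{2} = - \frac{645}{2} \approx -322.5$)
$m{\left(K \right)} = 2 K \left(-357 + K\right)$ ($m{\left(K \right)} = \left(-357 + K\right) 2 K = 2 K \left(-357 + K\right)$)
$\left(\left(305 - 22148\right) + 409687\right) \left(-54863 + m{\left(C \right)}\right) = \left(\left(305 - 22148\right) + 409687\right) \left(-54863 + 2 \left(- \frac{645}{2}\right) \left(-357 - \frac{645}{2}\right)\right) = \left(\left(305 - 22148\right) + 409687\right) \left(-54863 + 2 \left(- \frac{645}{2}\right) \left(- \frac{1359}{2}\right)\right) = \left(-21843 + 409687\right) \left(-54863 + \frac{876555}{2}\right) = 387844 \cdot \frac{766829}{2} = 148705013338$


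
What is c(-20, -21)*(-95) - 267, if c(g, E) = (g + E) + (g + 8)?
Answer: 4768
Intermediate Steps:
c(g, E) = 8 + E + 2*g (c(g, E) = (E + g) + (8 + g) = 8 + E + 2*g)
c(-20, -21)*(-95) - 267 = (8 - 21 + 2*(-20))*(-95) - 267 = (8 - 21 - 40)*(-95) - 267 = -53*(-95) - 267 = 5035 - 267 = 4768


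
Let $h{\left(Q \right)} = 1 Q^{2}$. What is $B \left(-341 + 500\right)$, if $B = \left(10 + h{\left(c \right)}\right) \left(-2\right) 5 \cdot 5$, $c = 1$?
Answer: $-87450$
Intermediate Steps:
$h{\left(Q \right)} = Q^{2}$
$B = -550$ ($B = \left(10 + 1^{2}\right) \left(-2\right) 5 \cdot 5 = \left(10 + 1\right) \left(\left(-10\right) 5\right) = 11 \left(-50\right) = -550$)
$B \left(-341 + 500\right) = - 550 \left(-341 + 500\right) = \left(-550\right) 159 = -87450$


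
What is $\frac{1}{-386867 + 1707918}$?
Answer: $\frac{1}{1321051} \approx 7.5697 \cdot 10^{-7}$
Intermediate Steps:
$\frac{1}{-386867 + 1707918} = \frac{1}{1321051}$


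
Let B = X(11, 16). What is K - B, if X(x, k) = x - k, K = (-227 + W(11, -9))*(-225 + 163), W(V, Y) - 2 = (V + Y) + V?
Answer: 13149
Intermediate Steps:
W(V, Y) = 2 + Y + 2*V (W(V, Y) = 2 + ((V + Y) + V) = 2 + (Y + 2*V) = 2 + Y + 2*V)
K = 13144 (K = (-227 + (2 - 9 + 2*11))*(-225 + 163) = (-227 + (2 - 9 + 22))*(-62) = (-227 + 15)*(-62) = -212*(-62) = 13144)
B = -5 (B = 11 - 1*16 = 11 - 16 = -5)
K - B = 13144 - 1*(-5) = 13144 + 5 = 13149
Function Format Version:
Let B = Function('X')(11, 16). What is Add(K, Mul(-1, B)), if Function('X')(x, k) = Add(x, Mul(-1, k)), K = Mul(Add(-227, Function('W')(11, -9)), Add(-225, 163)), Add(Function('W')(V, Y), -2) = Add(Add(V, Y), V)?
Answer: 13149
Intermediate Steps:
Function('W')(V, Y) = Add(2, Y, Mul(2, V)) (Function('W')(V, Y) = Add(2, Add(Add(V, Y), V)) = Add(2, Add(Y, Mul(2, V))) = Add(2, Y, Mul(2, V)))
K = 13144 (K = Mul(Add(-227, Add(2, -9, Mul(2, 11))), Add(-225, 163)) = Mul(Add(-227, Add(2, -9, 22)), -62) = Mul(Add(-227, 15), -62) = Mul(-212, -62) = 13144)
B = -5 (B = Add(11, Mul(-1, 16)) = Add(11, -16) = -5)
Add(K, Mul(-1, B)) = Add(13144, Mul(-1, -5)) = Add(13144, 5) = 13149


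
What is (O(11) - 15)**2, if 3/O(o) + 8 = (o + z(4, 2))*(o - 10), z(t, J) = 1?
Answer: 3249/16 ≈ 203.06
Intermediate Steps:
O(o) = 3/(-8 + (1 + o)*(-10 + o)) (O(o) = 3/(-8 + (o + 1)*(o - 10)) = 3/(-8 + (1 + o)*(-10 + o)))
(O(11) - 15)**2 = (3/(-18 + 11**2 - 9*11) - 15)**2 = (3/(-18 + 121 - 99) - 15)**2 = (3/4 - 15)**2 = (-57/4)**2 = 3249/16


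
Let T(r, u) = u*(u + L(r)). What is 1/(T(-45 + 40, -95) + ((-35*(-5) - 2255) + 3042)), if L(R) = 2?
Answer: 1/9797 ≈ 0.00010207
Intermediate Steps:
T(r, u) = u*(2 + u) (T(r, u) = u*(u + 2) = u*(2 + u))
1/(T(-45 + 40, -95) + ((-35*(-5) - 2255) + 3042)) = 1/(-95*(2 - 95) + ((-35*(-5) - 2255) + 3042)) = 1/(-95*(-93) + ((175 - 2255) + 3042)) = 1/(8835 + (-2080 + 3042)) = 1/(8835 + 962) = 1/9797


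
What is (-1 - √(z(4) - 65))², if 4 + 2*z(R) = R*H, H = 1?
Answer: (1 + I*√65)² ≈ -64.0 + 16.125*I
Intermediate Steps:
z(R) = -2 + R/2 (z(R) = -2 + (R*1)/2 = -2 + R/2)
(-1 - √(z(4) - 65))² = (-1 - √((-2 + (½)*4) - 65))² = (-1 - √((-2 + 2) - 65))² = (-1 - √(0 - 65))² = (-1 - √(-65))² = (-1 - I*√65)²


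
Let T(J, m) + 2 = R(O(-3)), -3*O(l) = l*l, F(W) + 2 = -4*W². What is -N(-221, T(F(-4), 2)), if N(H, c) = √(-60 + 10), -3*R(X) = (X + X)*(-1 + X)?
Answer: -5*I*√2 ≈ -7.0711*I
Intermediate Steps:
F(W) = -2 - 4*W²
O(l) = -l²/3 (O(l) = -l*l/3 = -l²/3)
R(X) = -2*X*(-1 + X)/3 (R(X) = -(X + X)*(-1 + X)/3 = -2*X*(-1 + X)/3)
T(J, m) = -10 (T(J, m) = -2 + 2*(-⅓*(-3)²)*(1 - (-1)*(-3)²/3)/3 = -2 + 2*(-⅓*9)*(1 - (-1)*9/3)/3 = -2 + (⅔)*(-3)*(1 - 1*(-3)) = -2 + (⅔)*(-3)*(1 + 3) = -2 + (⅔)*(-3)*4 = -2 - 8 = -10)
N(H, c) = 5*I*√2 (N(H, c) = √(-50) = 5*I*√2)
-N(-221, T(F(-4), 2)) = -5*I*√2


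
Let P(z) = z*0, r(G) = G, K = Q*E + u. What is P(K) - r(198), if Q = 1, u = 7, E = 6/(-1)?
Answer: -198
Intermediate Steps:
E = -6 (E = 6*(-1) = -6)
K = 1 (K = 1*(-6) + 7 = -6 + 7 = 1)
P(z) = 0
P(K) - r(198) = 0 - 1*198 = 0 - 198 = -198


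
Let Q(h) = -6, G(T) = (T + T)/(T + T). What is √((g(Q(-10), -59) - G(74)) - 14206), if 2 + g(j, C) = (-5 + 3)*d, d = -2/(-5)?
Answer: I*√355245/5 ≈ 119.2*I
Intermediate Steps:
G(T) = 1 (G(T) = (2*T)/((2*T)) = (2*T)*(1/(2*T)) = 1)
d = ⅖ (d = -2*(-⅕) = ⅖ ≈ 0.40000)
g(j, C) = -14/5 (g(j, C) = -2 + (-5 + 3)*(⅖) = -2 - 2*⅖ = -2 - ⅘ = -14/5)
√((g(Q(-10), -59) - G(74)) - 14206) = √((-14/5 - 1*1) - 14206) = √((-14/5 - 1) - 14206) = √(-19/5 - 14206) = √(-71049/5) = I*√355245/5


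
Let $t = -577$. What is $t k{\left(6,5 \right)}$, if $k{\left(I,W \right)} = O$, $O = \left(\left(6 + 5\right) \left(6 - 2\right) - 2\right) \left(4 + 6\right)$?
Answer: $-242340$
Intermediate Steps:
$O = 420$ ($O = \left(11 \cdot 4 - 2\right) 10 = \left(44 - 2\right) 10 = 42 \cdot 10 = 420$)
$k{\left(I,W \right)} = 420$
$t k{\left(6,5 \right)} = \left(-577\right) 420 = -242340$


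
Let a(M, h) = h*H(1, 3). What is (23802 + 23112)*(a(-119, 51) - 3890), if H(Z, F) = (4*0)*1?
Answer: -182495460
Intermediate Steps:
H(Z, F) = 0 (H(Z, F) = 0*1 = 0)
a(M, h) = 0 (a(M, h) = h*0 = 0)
(23802 + 23112)*(a(-119, 51) - 3890) = (23802 + 23112)*(0 - 3890) = 46914*(-3890) = -182495460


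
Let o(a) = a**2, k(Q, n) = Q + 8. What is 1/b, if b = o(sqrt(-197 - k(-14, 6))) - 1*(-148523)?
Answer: 1/148332 ≈ 6.7416e-6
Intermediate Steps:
k(Q, n) = 8 + Q
b = 148332 (b = (sqrt(-197 - (8 - 14)))**2 - 1*(-148523) = (sqrt(-197 - 1*(-6)))**2 + 148523 = (sqrt(-197 + 6))**2 + 148523 = (sqrt(-191))**2 + 148523 = (I*sqrt(191))**2 + 148523 = -191 + 148523 = 148332)
1/b = 1/148332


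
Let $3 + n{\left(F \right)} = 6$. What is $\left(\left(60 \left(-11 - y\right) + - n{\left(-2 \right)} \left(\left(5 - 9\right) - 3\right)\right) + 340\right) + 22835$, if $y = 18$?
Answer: $21456$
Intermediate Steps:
$n{\left(F \right)} = 3$ ($n{\left(F \right)} = -3 + 6 = 3$)
$\left(\left(60 \left(-11 - y\right) + - n{\left(-2 \right)} \left(\left(5 - 9\right) - 3\right)\right) + 340\right) + 22835 = \left(\left(60 \left(-11 - 18\right) + \left(-1\right) 3 \left(\left(5 - 9\right) - 3\right)\right) + 340\right) + 22835 = \left(\left(60 \left(-11 - 18\right) - 3 \left(\left(5 - 9\right) - 3\right)\right) + 340\right) + 22835 = \left(\left(60 \left(-29\right) - 3 \left(\left(5 - 9\right) - 3\right)\right) + 340\right) + 22835 = \left(\left(-1740 - 3 \left(-4 - 3\right)\right) + 340\right) + 22835 = \left(\left(-1740 - -21\right) + 340\right) + 22835 = \left(\left(-1740 + 21\right) + 340\right) + 22835 = \left(-1719 + 340\right) + 22835 = -1379 + 22835 = 21456$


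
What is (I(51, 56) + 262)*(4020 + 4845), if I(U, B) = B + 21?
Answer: 3005235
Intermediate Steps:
I(U, B) = 21 + B
(I(51, 56) + 262)*(4020 + 4845) = ((21 + 56) + 262)*(4020 + 4845) = (77 + 262)*8865 = 339*8865 = 3005235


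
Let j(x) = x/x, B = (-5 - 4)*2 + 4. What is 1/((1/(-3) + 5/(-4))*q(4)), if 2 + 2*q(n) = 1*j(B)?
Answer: 24/19 ≈ 1.2632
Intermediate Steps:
B = -14 (B = -9*2 + 4 = -18 + 4 = -14)
j(x) = 1
q(n) = -½ (q(n) = -1 + (1*1)/2 = -1 + (½)*1 = -1 + ½ = -½)
1/((1/(-3) + 5/(-4))*q(4)) = 1/((1/(-3) + 5/(-4))*(-½)) = 1/((1*(-⅓) + 5*(-¼))*(-½)) = 1/((-⅓ - 5/4)*(-½)) = 1/(-19/12*(-½)) = 1/(19/24) = 24/19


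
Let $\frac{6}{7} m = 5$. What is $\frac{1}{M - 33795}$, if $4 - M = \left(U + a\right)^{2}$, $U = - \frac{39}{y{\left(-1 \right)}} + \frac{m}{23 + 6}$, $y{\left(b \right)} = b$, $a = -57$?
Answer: $- \frac{30276}{1032647725} \approx -2.9319 \cdot 10^{-5}$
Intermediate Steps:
$m = \frac{35}{6}$ ($m = \frac{7}{6} \cdot 5 = \frac{35}{6} \approx 5.8333$)
$U = \frac{6821}{174}$ ($U = - \frac{39}{-1} + \frac{35}{6 \left(23 + 6\right)} = \left(-39\right) \left(-1\right) + \frac{35}{6 \cdot 29} = 39 + \frac{35}{6} \cdot \frac{1}{29} = 39 + \frac{35}{174} = \frac{6821}{174} \approx 39.201$)
$M = - \frac{9470305}{30276}$ ($M = 4 - \left(\frac{6821}{174} - 57\right)^{2} = 4 - \left(- \frac{3097}{174}\right)^{2} = 4 - \frac{9591409}{30276} = - \frac{9470305}{30276} \approx -312.8$)
$\frac{1}{M - 33795} = \frac{1}{- \frac{9470305}{30276} - 33795} = \frac{1}{- \frac{1032647725}{30276}} = - \frac{30276}{1032647725}$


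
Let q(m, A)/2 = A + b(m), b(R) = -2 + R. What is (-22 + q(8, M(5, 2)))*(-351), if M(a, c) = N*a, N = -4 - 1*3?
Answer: 28080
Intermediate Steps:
N = -7 (N = -4 - 3 = -7)
M(a, c) = -7*a
q(m, A) = -4 + 2*A + 2*m (q(m, A) = 2*(A + (-2 + m)) = 2*(-2 + A + m) = -4 + 2*A + 2*m)
(-22 + q(8, M(5, 2)))*(-351) = (-22 + (-4 + 2*(-7*5) + 2*8))*(-351) = (-22 + (-4 + 2*(-35) + 16))*(-351) = (-22 + (-4 - 70 + 16))*(-351) = (-22 - 58)*(-351) = -80*(-351) = 28080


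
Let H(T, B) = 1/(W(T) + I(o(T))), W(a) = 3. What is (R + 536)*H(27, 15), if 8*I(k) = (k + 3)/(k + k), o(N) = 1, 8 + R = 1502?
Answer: 8120/13 ≈ 624.62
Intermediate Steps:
R = 1494 (R = -8 + 1502 = 1494)
I(k) = (3 + k)/(16*k) (I(k) = ((k + 3)/(k + k))/8 = ((3 + k)/((2*k)))/8 = ((3 + k)*(1/(2*k)))/8 = ((3 + k)/(2*k))/8 = (3 + k)/(16*k))
H(T, B) = 4/13 (H(T, B) = 1/(3 + (1/16)*(3 + 1)/1) = 1/(3 + (1/16)*1*4) = 1/(3 + 1/4) = 1/(13/4) = 4/13)
(R + 536)*H(27, 15) = (1494 + 536)*(4/13) = 2030*(4/13) = 8120/13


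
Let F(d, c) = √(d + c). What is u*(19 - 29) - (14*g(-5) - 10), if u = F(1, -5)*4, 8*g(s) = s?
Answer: 75/4 - 80*I ≈ 18.75 - 80.0*I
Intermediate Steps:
g(s) = s/8
F(d, c) = √(c + d)
u = 8*I (u = √(-5 + 1)*4 = √(-4)*4 = (2*I)*4 = 8*I ≈ 8.0*I)
u*(19 - 29) - (14*g(-5) - 10) = (8*I)*(19 - 29) - (14*((⅛)*(-5)) - 10) = (8*I)*(-10) - (14*(-5/8) - 10) = -80*I - (-35/4 - 10) = -80*I - 1*(-75/4) = -80*I + 75/4 = 75/4 - 80*I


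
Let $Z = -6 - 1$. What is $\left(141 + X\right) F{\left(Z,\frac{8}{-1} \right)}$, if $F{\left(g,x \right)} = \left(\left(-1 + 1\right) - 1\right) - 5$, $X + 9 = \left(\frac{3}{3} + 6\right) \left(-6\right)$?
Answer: $-540$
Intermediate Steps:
$Z = -7$ ($Z = -6 - 1 = -7$)
$X = -51$ ($X = -9 + \left(\frac{3}{3} + 6\right) \left(-6\right) = -9 + \left(3 \cdot \frac{1}{3} + 6\right) \left(-6\right) = -9 + \left(1 + 6\right) \left(-6\right) = -9 + 7 \left(-6\right) = -9 - 42 = -51$)
$F{\left(g,x \right)} = -6$ ($F{\left(g,x \right)} = \left(0 - 1\right) - 5 = -1 - 5 = -6$)
$\left(141 + X\right) F{\left(Z,\frac{8}{-1} \right)} = \left(141 - 51\right) \left(-6\right) = 90 \left(-6\right) = -540$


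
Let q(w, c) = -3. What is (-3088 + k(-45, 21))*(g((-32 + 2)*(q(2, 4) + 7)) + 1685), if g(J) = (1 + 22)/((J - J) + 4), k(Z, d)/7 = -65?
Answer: -23961309/4 ≈ -5.9903e+6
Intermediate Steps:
k(Z, d) = -455 (k(Z, d) = 7*(-65) = -455)
g(J) = 23/4 (g(J) = 23/(0 + 4) = 23/4)
(-3088 + k(-45, 21))*(g((-32 + 2)*(q(2, 4) + 7)) + 1685) = (-3088 - 455)*(23/4 + 1685) = -3543*6763/4 = -23961309/4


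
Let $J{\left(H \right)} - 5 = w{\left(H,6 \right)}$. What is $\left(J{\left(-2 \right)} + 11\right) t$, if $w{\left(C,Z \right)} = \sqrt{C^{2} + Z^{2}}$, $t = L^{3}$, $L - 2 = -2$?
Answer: $0$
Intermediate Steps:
$L = 0$ ($L = 2 - 2 = 0$)
$t = 0$ ($t = 0^{3} = 0$)
$J{\left(H \right)} = 5 + \sqrt{36 + H^{2}}$ ($J{\left(H \right)} = 5 + \sqrt{H^{2} + 6^{2}} = 5 + \sqrt{H^{2} + 36} = 5 + \sqrt{36 + H^{2}}$)
$\left(J{\left(-2 \right)} + 11\right) t = \left(\left(5 + \sqrt{36 + \left(-2\right)^{2}}\right) + 11\right) 0 = \left(\left(5 + \sqrt{36 + 4}\right) + 11\right) 0 = \left(\left(5 + \sqrt{40}\right) + 11\right) 0 = \left(\left(5 + 2 \sqrt{10}\right) + 11\right) 0 = \left(16 + 2 \sqrt{10}\right) 0 = 0$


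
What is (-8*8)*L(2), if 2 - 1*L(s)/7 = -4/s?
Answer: -1792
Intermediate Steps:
L(s) = 14 + 28/s (L(s) = 14 - (-28)/s = 14 + 28/s)
(-8*8)*L(2) = (-8*8)*(14 + 28/2) = -64*(14 + 28*(½)) = -64*(14 + 14) = -64*28 = -1792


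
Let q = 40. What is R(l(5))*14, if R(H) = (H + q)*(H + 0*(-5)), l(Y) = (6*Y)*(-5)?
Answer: 231000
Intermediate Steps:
l(Y) = -30*Y
R(H) = H*(40 + H) (R(H) = (H + 40)*(H + 0*(-5)) = (40 + H)*(H + 0) = (40 + H)*H = H*(40 + H))
R(l(5))*14 = ((-30*5)*(40 - 30*5))*14 = -150*(40 - 150)*14 = -150*(-110)*14 = 16500*14 = 231000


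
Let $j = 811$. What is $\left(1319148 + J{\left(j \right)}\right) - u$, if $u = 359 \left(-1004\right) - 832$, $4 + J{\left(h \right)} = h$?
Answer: $1681223$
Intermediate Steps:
$J{\left(h \right)} = -4 + h$
$u = -361268$ ($u = -360436 - 832 = -361268$)
$\left(1319148 + J{\left(j \right)}\right) - u = \left(1319148 + \left(-4 + 811\right)\right) - -361268 = \left(1319148 + 807\right) + 361268 = 1319955 + 361268 = 1681223$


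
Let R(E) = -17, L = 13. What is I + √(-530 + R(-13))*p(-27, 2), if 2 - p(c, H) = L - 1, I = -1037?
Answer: -1037 - 10*I*√547 ≈ -1037.0 - 233.88*I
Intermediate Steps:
p(c, H) = -10 (p(c, H) = 2 - (13 - 1) = 2 - 1*12 = 2 - 12 = -10)
I + √(-530 + R(-13))*p(-27, 2) = -1037 + √(-530 - 17)*(-10) = -1037 + √(-547)*(-10) = -1037 + (I*√547)*(-10) = -1037 - 10*I*√547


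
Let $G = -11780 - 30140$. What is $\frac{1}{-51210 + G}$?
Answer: $- \frac{1}{93130} \approx -1.0738 \cdot 10^{-5}$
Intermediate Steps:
$G = -41920$
$\frac{1}{-51210 + G} = \frac{1}{-51210 - 41920} = \frac{1}{-93130} = - \frac{1}{93130}$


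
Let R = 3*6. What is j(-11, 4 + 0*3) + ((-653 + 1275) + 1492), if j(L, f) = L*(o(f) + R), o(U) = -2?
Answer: 1938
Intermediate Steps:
R = 18
j(L, f) = 16*L (j(L, f) = L*(-2 + 18) = L*16 = 16*L)
j(-11, 4 + 0*3) + ((-653 + 1275) + 1492) = 16*(-11) + ((-653 + 1275) + 1492) = -176 + (622 + 1492) = -176 + 2114 = 1938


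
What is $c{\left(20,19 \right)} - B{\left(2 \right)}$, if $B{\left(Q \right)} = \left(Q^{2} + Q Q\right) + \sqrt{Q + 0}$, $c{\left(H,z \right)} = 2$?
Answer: $-6 - \sqrt{2} \approx -7.4142$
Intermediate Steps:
$B{\left(Q \right)} = \sqrt{Q} + 2 Q^{2}$ ($B{\left(Q \right)} = \left(Q^{2} + Q^{2}\right) + \sqrt{Q} = 2 Q^{2} + \sqrt{Q} = \sqrt{Q} + 2 Q^{2}$)
$c{\left(20,19 \right)} - B{\left(2 \right)} = 2 - \left(\sqrt{2} + 2 \cdot 2^{2}\right) = 2 - \left(\sqrt{2} + 2 \cdot 4\right) = 2 - \left(\sqrt{2} + 8\right) = 2 - \left(8 + \sqrt{2}\right) = -6 - \sqrt{2}$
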